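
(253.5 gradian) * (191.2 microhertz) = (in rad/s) 0.0007614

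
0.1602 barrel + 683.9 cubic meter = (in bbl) 4302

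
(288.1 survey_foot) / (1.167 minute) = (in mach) 0.003683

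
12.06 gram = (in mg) 1.206e+04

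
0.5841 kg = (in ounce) 20.6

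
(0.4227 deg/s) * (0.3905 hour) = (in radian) 10.37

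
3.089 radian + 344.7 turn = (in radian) 2169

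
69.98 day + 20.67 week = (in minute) 3.091e+05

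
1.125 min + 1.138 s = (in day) 0.0007944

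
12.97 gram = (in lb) 0.02859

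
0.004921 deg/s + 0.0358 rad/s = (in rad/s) 0.03589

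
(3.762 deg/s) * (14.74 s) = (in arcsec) 1.996e+05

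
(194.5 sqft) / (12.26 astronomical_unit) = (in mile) 6.122e-15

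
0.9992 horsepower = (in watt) 745.1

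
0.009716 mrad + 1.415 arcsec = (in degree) 0.0009497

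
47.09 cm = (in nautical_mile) 0.0002543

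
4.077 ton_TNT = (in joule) 1.706e+10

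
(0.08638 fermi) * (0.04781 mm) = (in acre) 1.021e-24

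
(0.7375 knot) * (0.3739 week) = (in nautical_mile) 46.33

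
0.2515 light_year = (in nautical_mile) 1.285e+12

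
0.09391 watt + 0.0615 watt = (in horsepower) 0.0002084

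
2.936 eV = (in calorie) 1.124e-19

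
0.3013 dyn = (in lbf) 6.773e-07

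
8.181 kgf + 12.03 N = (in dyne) 9.226e+06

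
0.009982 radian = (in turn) 0.001589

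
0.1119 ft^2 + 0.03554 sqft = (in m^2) 0.0137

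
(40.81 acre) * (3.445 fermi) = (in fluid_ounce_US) 1.924e-05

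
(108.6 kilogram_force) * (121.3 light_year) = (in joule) 1.222e+21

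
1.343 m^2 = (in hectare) 0.0001343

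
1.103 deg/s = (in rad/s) 0.01925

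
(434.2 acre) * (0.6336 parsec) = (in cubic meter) 3.435e+22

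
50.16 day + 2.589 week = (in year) 0.1871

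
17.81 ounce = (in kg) 0.5049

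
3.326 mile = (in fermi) 5.353e+18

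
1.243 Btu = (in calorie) 313.4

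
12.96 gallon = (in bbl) 0.3086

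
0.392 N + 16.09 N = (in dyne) 1.648e+06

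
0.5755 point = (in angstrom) 2.03e+06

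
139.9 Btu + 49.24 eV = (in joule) 1.476e+05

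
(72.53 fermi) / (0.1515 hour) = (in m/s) 1.33e-16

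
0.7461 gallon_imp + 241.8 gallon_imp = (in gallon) 291.3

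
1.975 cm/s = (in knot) 0.03839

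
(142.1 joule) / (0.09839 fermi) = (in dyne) 1.444e+23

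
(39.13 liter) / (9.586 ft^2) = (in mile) 2.73e-05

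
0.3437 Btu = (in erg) 3.626e+09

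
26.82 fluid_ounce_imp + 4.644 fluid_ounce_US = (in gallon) 0.2376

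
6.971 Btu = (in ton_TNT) 1.758e-06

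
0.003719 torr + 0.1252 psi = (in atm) 0.008524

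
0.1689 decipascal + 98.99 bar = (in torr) 7.425e+04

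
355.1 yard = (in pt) 9.204e+05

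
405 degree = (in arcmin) 2.43e+04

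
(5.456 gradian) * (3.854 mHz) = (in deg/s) 0.01892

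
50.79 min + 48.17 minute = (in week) 0.009817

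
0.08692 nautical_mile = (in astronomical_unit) 1.076e-09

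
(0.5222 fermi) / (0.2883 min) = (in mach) 8.866e-20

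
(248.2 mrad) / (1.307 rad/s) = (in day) 2.198e-06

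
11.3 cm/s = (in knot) 0.2197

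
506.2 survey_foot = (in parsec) 5e-15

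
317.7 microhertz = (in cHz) 0.03177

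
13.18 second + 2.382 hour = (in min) 143.1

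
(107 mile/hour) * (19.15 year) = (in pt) 8.188e+13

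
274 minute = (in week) 0.02718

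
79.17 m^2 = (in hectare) 0.007917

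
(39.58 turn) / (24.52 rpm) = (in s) 96.85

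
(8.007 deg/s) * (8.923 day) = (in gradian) 6.859e+06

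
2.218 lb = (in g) 1006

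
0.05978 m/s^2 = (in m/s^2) 0.05978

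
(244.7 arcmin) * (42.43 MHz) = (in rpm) 2.884e+07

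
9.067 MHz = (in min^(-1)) 5.44e+08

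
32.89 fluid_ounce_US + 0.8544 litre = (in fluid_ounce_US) 61.78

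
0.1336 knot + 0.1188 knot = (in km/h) 0.4674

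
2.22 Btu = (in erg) 2.342e+10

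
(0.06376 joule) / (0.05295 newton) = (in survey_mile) 0.0007482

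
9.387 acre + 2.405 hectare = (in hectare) 6.204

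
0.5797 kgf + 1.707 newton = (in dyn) 7.392e+05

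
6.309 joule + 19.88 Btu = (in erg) 2.098e+11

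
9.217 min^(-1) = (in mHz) 153.6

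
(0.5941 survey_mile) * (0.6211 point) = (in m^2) 0.2095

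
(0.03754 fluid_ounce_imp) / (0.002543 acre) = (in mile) 6.44e-11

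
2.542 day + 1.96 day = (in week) 0.6431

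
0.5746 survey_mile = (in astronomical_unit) 6.181e-09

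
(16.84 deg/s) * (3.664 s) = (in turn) 0.1714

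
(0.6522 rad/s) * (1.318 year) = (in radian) 2.711e+07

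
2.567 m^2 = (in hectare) 0.0002567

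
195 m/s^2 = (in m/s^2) 195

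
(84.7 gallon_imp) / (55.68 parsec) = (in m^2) 2.241e-19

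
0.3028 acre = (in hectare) 0.1225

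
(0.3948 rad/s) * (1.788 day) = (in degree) 3.494e+06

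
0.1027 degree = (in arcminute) 6.162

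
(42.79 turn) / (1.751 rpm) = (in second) 1466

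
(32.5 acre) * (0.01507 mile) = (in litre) 3.19e+09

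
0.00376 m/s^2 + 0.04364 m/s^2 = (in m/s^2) 0.0474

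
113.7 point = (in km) 4.011e-05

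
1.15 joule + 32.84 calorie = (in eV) 8.648e+20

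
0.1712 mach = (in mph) 130.4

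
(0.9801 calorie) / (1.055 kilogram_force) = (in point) 1124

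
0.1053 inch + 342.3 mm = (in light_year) 3.646e-17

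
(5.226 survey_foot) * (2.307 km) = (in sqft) 3.956e+04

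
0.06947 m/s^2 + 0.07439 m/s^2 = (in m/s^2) 0.1439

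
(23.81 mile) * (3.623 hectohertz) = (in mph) 3.105e+07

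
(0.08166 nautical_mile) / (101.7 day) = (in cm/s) 0.001721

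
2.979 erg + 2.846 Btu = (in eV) 1.874e+22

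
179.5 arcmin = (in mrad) 52.21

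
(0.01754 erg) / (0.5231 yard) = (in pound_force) 8.244e-10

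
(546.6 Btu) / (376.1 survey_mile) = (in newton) 0.9528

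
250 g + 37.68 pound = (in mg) 1.734e+07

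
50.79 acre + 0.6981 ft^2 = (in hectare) 20.55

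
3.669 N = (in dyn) 3.669e+05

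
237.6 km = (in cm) 2.376e+07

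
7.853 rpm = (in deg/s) 47.12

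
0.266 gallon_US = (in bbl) 0.006333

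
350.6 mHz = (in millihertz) 350.6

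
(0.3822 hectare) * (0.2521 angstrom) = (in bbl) 6.06e-07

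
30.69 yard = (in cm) 2806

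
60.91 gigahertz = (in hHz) 6.091e+08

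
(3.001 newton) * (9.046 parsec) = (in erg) 8.377e+24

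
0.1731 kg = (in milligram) 1.731e+05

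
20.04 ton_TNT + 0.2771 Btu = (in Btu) 7.947e+07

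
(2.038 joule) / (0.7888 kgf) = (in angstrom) 2.635e+09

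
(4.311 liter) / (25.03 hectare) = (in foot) 5.651e-08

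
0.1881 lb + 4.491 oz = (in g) 212.6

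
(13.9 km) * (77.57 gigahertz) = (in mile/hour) 2.412e+15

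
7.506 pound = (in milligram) 3.405e+06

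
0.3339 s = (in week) 5.521e-07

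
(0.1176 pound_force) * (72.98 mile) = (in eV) 3.835e+23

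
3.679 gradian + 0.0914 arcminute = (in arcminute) 198.8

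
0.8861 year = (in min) 4.657e+05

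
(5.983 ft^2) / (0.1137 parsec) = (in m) 1.584e-16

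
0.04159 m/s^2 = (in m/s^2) 0.04159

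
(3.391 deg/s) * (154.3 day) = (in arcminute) 2.712e+09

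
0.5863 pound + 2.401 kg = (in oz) 94.07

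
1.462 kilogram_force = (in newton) 14.34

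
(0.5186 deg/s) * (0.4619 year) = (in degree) 7.554e+06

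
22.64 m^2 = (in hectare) 0.002264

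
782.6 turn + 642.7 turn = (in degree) 5.131e+05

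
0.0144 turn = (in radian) 0.09048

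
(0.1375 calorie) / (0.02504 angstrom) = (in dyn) 2.298e+16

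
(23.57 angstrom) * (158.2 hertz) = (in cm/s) 3.729e-05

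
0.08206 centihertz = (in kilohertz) 8.206e-07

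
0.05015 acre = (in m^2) 202.9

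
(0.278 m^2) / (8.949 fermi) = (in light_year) 0.003284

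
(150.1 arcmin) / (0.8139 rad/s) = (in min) 0.0008941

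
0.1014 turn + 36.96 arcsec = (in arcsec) 1.315e+05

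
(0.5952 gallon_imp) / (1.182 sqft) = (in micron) 2.464e+04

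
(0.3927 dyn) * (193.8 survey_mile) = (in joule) 1.225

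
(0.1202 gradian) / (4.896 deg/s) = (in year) 7.006e-10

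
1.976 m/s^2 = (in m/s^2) 1.976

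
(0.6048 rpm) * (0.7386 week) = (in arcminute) 9.726e+07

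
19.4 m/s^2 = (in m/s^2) 19.4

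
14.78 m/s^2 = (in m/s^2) 14.78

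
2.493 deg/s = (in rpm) 0.4155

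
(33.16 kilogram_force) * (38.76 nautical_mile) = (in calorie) 5.579e+06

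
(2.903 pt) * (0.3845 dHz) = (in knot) 7.654e-05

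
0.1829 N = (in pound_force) 0.04112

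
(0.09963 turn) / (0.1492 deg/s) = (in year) 7.623e-06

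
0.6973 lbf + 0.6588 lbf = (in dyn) 6.032e+05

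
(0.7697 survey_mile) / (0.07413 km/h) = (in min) 1003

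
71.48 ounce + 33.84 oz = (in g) 2986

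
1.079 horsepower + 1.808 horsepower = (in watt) 2153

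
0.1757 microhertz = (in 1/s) 1.757e-07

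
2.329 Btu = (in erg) 2.457e+10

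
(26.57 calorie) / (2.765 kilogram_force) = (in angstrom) 4.1e+10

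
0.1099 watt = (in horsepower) 0.0001474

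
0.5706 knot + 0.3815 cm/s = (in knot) 0.578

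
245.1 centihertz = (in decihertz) 24.51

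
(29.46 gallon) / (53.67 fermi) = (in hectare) 2.078e+08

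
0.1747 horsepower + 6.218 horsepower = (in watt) 4767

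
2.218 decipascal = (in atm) 2.189e-06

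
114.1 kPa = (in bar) 1.141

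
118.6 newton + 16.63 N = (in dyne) 1.352e+07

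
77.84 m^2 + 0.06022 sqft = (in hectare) 0.007785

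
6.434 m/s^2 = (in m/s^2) 6.434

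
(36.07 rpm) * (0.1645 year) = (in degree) 1.123e+09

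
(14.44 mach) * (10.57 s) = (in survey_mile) 32.29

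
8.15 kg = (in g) 8150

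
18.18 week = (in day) 127.3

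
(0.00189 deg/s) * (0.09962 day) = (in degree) 16.27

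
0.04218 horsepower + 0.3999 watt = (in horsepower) 0.04272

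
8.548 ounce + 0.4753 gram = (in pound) 0.5353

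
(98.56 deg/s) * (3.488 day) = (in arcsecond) 1.069e+11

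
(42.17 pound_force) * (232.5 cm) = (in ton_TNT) 1.042e-07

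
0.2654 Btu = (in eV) 1.748e+21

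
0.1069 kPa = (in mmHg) 0.8018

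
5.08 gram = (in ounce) 0.1792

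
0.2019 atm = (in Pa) 2.046e+04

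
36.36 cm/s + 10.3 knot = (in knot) 11.01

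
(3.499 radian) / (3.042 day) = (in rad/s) 1.331e-05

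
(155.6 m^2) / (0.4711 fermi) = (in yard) 3.612e+17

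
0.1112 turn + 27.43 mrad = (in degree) 41.6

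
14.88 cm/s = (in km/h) 0.5357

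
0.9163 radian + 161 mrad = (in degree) 61.72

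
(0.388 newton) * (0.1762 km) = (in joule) 68.37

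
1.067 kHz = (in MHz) 0.001067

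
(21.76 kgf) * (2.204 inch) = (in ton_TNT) 2.855e-09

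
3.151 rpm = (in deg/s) 18.91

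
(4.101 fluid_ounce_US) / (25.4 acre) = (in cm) 1.18e-07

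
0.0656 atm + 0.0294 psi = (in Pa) 6850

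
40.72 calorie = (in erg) 1.704e+09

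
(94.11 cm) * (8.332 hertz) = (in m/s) 7.841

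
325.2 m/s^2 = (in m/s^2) 325.2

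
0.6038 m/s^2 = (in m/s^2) 0.6038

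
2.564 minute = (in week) 0.0002544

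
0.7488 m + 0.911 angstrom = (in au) 5.005e-12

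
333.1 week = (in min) 3.358e+06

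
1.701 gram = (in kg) 0.001701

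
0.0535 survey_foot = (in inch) 0.642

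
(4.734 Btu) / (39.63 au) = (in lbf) 1.894e-10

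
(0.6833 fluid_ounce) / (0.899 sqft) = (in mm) 0.2419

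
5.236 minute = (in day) 0.003636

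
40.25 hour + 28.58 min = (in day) 1.697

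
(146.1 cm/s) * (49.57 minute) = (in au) 2.905e-08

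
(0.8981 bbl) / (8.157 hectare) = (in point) 0.004962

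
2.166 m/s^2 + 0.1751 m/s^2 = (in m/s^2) 2.341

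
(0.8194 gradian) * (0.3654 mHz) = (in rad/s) 4.703e-06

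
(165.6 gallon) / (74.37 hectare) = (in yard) 9.218e-07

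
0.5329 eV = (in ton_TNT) 2.041e-29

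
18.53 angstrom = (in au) 1.239e-20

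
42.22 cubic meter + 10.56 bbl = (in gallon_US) 1.16e+04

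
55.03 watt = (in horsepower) 0.0738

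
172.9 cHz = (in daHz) 0.1729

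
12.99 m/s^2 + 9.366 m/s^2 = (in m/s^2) 22.36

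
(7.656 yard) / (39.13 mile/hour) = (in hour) 0.0001112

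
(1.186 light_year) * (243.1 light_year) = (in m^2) 2.581e+34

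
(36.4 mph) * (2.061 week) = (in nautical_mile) 1.095e+04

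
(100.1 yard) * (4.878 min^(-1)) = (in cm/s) 744.2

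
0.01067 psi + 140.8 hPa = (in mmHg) 106.2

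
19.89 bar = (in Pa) 1.989e+06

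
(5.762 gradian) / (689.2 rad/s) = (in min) 2.189e-06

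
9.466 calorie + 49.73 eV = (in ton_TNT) 9.466e-09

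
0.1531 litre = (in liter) 0.1531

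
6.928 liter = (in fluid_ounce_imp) 243.8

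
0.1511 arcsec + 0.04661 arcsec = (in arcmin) 0.003295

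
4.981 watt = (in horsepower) 0.00668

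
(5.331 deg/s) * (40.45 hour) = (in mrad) 1.355e+07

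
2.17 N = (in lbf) 0.4878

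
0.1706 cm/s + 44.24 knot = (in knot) 44.24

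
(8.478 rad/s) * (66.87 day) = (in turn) 7.796e+06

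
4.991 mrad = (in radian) 0.004991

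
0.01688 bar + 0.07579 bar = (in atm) 0.09146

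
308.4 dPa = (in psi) 0.004473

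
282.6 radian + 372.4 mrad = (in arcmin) 9.728e+05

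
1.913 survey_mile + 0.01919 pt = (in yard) 3367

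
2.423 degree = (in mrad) 42.29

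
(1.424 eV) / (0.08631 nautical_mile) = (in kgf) 1.455e-22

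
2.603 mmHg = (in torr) 2.603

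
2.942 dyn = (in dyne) 2.942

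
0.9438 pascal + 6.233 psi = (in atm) 0.4241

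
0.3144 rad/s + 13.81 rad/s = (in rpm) 134.9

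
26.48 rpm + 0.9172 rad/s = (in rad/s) 3.69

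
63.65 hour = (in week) 0.3789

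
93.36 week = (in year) 1.79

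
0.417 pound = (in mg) 1.891e+05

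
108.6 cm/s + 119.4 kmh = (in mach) 0.1006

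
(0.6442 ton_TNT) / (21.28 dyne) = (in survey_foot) 4.156e+13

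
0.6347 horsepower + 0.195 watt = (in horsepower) 0.635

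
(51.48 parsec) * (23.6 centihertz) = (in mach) 1.101e+15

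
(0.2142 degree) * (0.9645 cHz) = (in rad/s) 3.606e-05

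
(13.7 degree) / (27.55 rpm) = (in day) 9.593e-07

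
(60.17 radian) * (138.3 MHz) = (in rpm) 7.946e+10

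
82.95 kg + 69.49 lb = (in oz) 4038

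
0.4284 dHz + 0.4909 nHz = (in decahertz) 0.004284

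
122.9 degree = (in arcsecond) 4.424e+05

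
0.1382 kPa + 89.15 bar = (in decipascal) 8.915e+07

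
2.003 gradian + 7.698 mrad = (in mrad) 39.16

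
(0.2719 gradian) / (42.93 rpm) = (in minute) 1.583e-05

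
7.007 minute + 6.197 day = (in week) 0.886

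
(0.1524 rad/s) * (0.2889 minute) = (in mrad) 2642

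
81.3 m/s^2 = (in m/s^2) 81.3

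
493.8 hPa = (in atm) 0.4873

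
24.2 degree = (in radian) 0.4224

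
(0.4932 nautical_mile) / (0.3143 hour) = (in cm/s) 80.73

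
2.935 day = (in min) 4226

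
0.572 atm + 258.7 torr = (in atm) 0.9124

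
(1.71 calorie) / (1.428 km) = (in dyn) 501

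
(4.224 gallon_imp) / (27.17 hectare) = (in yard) 7.729e-08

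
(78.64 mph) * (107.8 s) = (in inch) 1.492e+05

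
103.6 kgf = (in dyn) 1.016e+08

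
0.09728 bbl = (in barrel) 0.09728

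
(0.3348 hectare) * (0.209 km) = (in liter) 6.997e+08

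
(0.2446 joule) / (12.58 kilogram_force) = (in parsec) 6.425e-20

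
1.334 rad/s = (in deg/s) 76.43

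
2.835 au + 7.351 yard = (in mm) 4.241e+14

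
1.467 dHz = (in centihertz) 14.67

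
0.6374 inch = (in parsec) 5.247e-19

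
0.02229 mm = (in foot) 7.313e-05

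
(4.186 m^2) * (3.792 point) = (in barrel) 0.03522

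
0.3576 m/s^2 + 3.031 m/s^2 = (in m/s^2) 3.389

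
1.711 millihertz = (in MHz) 1.711e-09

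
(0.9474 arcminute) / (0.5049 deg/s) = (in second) 0.03127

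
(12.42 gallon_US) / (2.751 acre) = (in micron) 4.223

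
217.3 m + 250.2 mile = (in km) 402.9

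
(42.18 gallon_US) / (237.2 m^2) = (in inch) 0.0265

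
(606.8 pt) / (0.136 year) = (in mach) 1.466e-10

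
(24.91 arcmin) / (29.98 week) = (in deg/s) 2.29e-08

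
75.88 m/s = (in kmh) 273.2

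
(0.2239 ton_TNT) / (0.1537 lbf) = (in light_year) 1.448e-07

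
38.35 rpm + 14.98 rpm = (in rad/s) 5.585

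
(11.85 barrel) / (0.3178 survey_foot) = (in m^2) 19.45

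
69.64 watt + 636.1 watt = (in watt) 705.7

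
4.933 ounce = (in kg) 0.1398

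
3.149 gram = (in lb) 0.006942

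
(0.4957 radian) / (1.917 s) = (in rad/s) 0.2586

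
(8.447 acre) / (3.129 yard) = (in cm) 1.195e+06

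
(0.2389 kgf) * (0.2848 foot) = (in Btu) 0.0001928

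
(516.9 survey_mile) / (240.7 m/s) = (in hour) 0.96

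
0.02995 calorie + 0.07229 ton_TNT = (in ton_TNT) 0.07229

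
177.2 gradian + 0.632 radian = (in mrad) 3415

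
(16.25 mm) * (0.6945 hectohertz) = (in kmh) 4.063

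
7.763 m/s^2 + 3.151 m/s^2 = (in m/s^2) 10.91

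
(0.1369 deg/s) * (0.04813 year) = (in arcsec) 7.48e+08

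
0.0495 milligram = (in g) 4.95e-05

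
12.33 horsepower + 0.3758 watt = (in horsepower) 12.33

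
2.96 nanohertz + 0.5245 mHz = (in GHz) 5.245e-13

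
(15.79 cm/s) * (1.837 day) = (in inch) 9.867e+05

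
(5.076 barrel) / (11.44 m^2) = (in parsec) 2.286e-18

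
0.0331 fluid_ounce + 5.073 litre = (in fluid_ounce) 171.6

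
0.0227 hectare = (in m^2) 227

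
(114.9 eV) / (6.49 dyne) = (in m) 2.837e-13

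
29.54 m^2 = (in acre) 0.007299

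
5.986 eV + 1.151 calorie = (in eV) 3.006e+19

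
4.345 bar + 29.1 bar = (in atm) 33.01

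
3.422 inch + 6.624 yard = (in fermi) 6.144e+15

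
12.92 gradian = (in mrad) 202.9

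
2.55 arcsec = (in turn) 1.968e-06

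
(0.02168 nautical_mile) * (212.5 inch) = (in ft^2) 2333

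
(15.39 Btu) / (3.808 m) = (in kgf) 434.8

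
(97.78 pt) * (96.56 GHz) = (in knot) 6.475e+09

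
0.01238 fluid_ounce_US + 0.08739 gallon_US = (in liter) 0.3312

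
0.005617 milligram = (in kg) 5.617e-09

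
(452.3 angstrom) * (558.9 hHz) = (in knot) 0.004914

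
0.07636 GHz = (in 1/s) 7.636e+07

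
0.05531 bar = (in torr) 41.49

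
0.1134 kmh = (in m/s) 0.0315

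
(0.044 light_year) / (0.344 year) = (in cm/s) 3.837e+09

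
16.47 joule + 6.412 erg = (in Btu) 0.01561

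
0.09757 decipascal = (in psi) 1.415e-06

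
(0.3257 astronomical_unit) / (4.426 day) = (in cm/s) 1.274e+07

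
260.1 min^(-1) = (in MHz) 4.335e-06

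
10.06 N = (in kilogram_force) 1.026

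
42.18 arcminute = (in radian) 0.01227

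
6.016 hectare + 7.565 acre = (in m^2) 9.077e+04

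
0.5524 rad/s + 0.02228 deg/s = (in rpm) 5.279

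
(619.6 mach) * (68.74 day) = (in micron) 1.253e+18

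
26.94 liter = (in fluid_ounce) 910.9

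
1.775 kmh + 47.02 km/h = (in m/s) 13.55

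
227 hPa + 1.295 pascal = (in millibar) 227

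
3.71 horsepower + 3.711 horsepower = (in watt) 5534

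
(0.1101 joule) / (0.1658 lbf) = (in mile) 9.276e-05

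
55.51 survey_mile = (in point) 2.532e+08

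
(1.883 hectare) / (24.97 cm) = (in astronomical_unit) 5.041e-07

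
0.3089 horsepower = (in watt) 230.3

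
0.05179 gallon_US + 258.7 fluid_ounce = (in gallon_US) 2.073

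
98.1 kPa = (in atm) 0.9682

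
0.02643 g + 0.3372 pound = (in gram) 153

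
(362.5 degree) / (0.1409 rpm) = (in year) 1.36e-05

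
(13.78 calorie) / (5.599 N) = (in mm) 1.03e+04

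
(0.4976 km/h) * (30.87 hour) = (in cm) 1.536e+06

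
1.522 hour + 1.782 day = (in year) 0.005056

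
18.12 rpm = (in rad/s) 1.898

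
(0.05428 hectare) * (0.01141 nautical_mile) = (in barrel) 7.214e+04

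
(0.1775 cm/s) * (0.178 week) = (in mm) 1.911e+05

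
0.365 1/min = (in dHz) 0.06083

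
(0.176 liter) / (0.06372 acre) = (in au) 4.562e-18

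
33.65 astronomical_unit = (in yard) 5.505e+12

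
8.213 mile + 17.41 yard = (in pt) 3.751e+07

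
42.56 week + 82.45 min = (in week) 42.57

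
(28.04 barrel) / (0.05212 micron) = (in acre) 2.114e+04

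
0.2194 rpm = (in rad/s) 0.02298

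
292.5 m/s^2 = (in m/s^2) 292.5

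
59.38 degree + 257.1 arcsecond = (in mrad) 1038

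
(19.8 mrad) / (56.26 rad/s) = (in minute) 5.866e-06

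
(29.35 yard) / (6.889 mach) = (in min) 0.0001907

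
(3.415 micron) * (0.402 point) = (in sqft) 5.213e-09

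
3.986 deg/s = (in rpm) 0.6643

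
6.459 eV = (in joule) 1.035e-18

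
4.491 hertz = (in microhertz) 4.491e+06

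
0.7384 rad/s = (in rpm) 7.051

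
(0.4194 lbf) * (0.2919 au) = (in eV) 5.085e+29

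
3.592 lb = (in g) 1629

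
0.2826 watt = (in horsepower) 0.000379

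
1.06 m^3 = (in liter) 1060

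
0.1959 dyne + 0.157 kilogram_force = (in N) 1.54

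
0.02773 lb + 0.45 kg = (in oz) 16.32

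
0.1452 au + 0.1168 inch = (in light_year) 2.296e-06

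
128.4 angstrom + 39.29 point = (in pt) 39.29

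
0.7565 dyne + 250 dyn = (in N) 0.002508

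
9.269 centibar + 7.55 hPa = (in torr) 75.19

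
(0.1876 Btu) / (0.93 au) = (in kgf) 1.451e-10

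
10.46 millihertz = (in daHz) 0.001046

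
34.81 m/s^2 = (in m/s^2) 34.81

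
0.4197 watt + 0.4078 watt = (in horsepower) 0.00111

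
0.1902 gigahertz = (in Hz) 1.902e+08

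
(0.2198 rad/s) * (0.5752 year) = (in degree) 2.284e+08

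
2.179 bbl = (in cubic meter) 0.3464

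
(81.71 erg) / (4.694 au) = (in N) 1.164e-17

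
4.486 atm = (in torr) 3409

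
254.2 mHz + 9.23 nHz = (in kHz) 0.0002542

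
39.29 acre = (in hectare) 15.9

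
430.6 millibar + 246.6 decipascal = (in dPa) 4.308e+05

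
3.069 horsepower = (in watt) 2289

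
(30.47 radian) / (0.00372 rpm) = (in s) 7.822e+04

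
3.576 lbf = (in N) 15.91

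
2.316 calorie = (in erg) 9.69e+07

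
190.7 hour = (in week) 1.135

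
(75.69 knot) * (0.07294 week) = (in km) 1718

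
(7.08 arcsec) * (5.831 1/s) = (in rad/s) 0.0002001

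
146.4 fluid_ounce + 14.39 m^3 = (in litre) 1.439e+04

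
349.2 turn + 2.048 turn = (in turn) 351.2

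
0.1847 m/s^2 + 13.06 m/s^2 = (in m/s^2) 13.24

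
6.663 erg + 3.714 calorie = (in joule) 15.54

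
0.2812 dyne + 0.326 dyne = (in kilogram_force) 6.192e-07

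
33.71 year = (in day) 1.23e+04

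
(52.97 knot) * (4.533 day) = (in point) 3.025e+10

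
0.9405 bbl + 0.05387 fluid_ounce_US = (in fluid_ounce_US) 5056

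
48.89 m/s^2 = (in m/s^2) 48.89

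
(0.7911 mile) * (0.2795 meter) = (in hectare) 0.03558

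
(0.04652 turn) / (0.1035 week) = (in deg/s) 0.0002675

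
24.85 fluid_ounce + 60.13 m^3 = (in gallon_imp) 1.323e+04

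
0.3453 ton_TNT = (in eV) 9.017e+27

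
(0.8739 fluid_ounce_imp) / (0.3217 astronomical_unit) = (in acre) 1.275e-19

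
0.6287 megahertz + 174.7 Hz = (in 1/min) 3.773e+07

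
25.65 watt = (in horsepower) 0.0344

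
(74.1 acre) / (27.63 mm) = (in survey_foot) 3.561e+07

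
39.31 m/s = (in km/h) 141.5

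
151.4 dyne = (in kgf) 0.0001544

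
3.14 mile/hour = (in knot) 2.729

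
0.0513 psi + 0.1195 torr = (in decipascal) 3696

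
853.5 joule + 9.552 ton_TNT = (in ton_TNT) 9.552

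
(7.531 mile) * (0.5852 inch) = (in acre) 0.04452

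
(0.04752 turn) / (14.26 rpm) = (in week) 3.306e-07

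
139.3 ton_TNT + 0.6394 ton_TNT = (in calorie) 1.399e+11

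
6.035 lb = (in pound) 6.035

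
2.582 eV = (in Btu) 3.921e-22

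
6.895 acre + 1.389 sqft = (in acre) 6.895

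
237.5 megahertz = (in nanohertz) 2.375e+17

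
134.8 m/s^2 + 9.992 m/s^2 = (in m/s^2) 144.8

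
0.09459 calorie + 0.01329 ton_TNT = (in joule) 5.561e+07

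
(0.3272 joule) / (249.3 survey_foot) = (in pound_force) 0.000968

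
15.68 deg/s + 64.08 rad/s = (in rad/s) 64.35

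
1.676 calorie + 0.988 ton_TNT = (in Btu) 3.918e+06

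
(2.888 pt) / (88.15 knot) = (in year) 7.124e-13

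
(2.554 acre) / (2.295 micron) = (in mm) 4.504e+12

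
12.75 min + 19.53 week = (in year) 0.3746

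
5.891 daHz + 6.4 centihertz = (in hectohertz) 0.5897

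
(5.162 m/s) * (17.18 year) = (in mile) 1.738e+06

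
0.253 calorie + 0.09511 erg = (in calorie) 0.253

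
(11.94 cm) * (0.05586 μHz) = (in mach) 1.959e-11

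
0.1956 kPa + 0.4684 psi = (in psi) 0.4968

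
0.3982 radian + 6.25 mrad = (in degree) 23.17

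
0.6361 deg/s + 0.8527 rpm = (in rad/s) 0.1004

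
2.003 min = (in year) 3.811e-06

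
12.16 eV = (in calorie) 4.656e-19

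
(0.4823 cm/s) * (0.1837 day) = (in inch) 3014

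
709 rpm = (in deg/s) 4254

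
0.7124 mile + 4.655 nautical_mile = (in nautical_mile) 5.274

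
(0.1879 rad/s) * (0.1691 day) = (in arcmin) 9.438e+06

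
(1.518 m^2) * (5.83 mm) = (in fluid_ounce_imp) 311.5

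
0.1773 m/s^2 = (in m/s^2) 0.1773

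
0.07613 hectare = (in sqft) 8195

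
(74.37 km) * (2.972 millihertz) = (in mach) 0.6491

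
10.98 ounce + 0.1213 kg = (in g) 432.6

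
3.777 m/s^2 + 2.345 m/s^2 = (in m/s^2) 6.122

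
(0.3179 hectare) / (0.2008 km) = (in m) 15.83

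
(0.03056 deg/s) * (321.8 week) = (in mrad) 1.038e+08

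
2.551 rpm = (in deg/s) 15.31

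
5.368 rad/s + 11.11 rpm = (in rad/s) 6.531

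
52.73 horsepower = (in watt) 3.932e+04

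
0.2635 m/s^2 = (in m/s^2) 0.2635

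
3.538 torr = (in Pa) 471.7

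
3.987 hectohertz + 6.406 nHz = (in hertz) 398.7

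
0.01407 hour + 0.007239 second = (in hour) 0.01407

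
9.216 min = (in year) 1.753e-05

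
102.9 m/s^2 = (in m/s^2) 102.9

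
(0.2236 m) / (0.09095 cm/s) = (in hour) 0.06829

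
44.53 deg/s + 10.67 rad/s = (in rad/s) 11.45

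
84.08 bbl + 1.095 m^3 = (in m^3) 14.46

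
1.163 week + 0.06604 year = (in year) 0.08834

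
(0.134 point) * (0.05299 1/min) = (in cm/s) 4.175e-06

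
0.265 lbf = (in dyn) 1.179e+05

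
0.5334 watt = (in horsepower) 0.0007153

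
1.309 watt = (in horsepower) 0.001755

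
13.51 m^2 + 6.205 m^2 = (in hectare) 0.001972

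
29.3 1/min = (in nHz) 4.883e+08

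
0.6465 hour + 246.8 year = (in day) 9.008e+04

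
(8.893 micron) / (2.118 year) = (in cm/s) 1.331e-11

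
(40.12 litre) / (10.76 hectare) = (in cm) 3.729e-05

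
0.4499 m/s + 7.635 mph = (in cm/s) 386.3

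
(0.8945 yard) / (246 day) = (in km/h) 1.385e-07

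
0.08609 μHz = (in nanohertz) 86.09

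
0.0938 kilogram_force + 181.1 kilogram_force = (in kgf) 181.2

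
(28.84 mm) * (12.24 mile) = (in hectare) 0.05681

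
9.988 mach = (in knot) 6611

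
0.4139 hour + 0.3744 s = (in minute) 24.84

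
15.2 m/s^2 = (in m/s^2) 15.2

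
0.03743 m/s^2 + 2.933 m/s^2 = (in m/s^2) 2.97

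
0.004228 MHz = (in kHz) 4.228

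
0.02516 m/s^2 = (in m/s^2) 0.02516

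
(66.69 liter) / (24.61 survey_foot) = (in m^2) 0.008891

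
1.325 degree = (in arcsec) 4770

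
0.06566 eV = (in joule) 1.052e-20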